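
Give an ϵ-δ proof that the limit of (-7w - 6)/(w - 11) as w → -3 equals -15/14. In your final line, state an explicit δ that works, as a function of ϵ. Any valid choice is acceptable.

Let ϵ > 0 be given. We want δ > 0 with 0 < |w + 3| < δ ⇒ |(-7w - 6)/(w - 11) + 15/14| < ϵ.
Combining over a common denominator, (-7w - 6)/(w - 11) + 15/14 = [(-7w - 6)·(-14) − 15·(w - 11)] / [(-14)·(w - 11)] = 83(w + 3) / ((-14)(w - 11)).
So |(-7w - 6)/(w - 11) + 15/14| = 83|w + 3| / (14·|w − 11|).
Restrict δ ≤ 7. Then |w + 3| < 7 gives |w − 11| = |(w + 3) + (-14)| ≥ 14 − 7 = 7.
Hence |(-7w - 6)/(w - 11) + 15/14| < 83|w + 3|/(14·7) = (83/98)|w + 3|, which is < ϵ once |w + 3| < (98/83)ϵ.
Take δ = min(7, (98/83)ϵ). Then 0 < |w + 3| < δ forces both bounds, so |(-7w - 6)/(w - 11) + 15/14| < ϵ.

δ = min(7, (98/83)ϵ)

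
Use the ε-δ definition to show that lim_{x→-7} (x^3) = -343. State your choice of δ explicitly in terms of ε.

Let ε > 0 be given. We seek δ > 0 with 0 < |x + 7| < δ ⇒ |x^3 + 343| < ε.
Factor: x^3 + 343 = (x + 7)(x^2 - 7x + 49), so |x^3 + 343| = |x + 7|·|x^2 - 7x + 49|.
Restrict δ ≤ 1. Then |x + 7| < 1 gives |x| < 8, so by the triangle inequality |x^2 - 7x + 49| ≤ 8^2 + 7·8 + 49 = 169.
Hence |x^3 + 343| ≤ 169|x + 7|, which is < ε once |x + 7| < ε/169.
Take δ = min(1, ε/169). If 0 < |x + 7| < δ then both bounds hold and |x^3 + 343| ≤ 169|x + 7| < 169·(ε/169) = ε.

δ = min(1, ε/169)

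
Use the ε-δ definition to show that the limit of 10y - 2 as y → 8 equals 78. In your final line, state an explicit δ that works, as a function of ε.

Suppose ε > 0. We need δ > 0 so that 0 < |y − 8| < δ implies |(10y - 2) − 78| < ε.
Since (10y - 2) − 78 = 10(y − 8), we have |(10y - 2) − 78| = 10|y − 8|.
Thus it suffices that |y − 8| < ε/10.
Choosing δ = ε/10 gives |(10y - 2) − 78| = 10|y − 8| < ε whenever |y − 8| < δ.

δ = ε/10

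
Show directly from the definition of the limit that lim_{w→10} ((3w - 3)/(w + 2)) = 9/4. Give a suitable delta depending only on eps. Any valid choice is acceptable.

delta = min(6, 8eps)

Let eps > 0. We want delta > 0 with 0 < |w − 10| < delta ⇒ |(3w - 3)/(w + 2) − (9/4)| < eps.
Combining over a common denominator, (3w - 3)/(w + 2) − (9/4) = [(3w - 3)·12 − 27·(w + 2)] / [12·(w + 2)] = 9(w − 10) / (12(w + 2)).
So |(3w - 3)/(w + 2) − (9/4)| = 9|w − 10| / (12·|w + 2|).
Restrict delta ≤ 6. Then |w − 10| < 6 gives |w + 2| = |(w − 10) + 12| ≥ 12 − 6 = 6.
Hence |(3w - 3)/(w + 2) − (9/4)| < 9|w − 10|/(12·6) = (1/8)|w − 10|, which is < eps once |w − 10| < 8eps.
Take delta = min(6, 8eps). Then 0 < |w − 10| < delta forces both bounds, so |(3w - 3)/(w + 2) − (9/4)| < eps.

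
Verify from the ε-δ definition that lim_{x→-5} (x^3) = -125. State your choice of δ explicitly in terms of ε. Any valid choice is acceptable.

Let ε > 0 be given. We seek δ > 0 with 0 < |x + 5| < δ ⇒ |x^3 + 125| < ε.
Factor: x^3 + 125 = (x + 5)(x^2 - 5x + 25), so |x^3 + 125| = |x + 5|·|x^2 - 5x + 25|.
Restrict δ ≤ 1. Then |x + 5| < 1 gives |x| < 6, so by the triangle inequality |x^2 - 5x + 25| ≤ 6^2 + 5·6 + 25 = 91.
Hence |x^3 + 125| ≤ 91|x + 5|, which is < ε once |x + 5| < ε/91.
Take δ = min(1, ε/91). If 0 < |x + 5| < δ then both bounds hold and |x^3 + 125| ≤ 91|x + 5| < 91·(ε/91) = ε.

δ = min(1, ε/91)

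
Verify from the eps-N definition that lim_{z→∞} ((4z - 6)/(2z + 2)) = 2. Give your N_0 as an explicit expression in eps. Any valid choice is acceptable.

Suppose eps > 0. We seek N_0 > 0 such that z > N_0 implies |(4z - 6)/(2z + 2) − 2| < eps.
(4z - 6)/(2z + 2) − 2 = (2(4z - 6) − 4(2z + 2)) / (2(2z + 2)) = -20/(2(2z + 2)).
For z > 0 we have 2z + 2 > 2z, so |(4z - 6)/(2z + 2) − 2| = 20/(2(2z + 2)) < 20/(2·2z) = 5/z.
Thus |(4z - 6)/(2z + 2) − 2| < eps whenever z > 5/eps.
Take N_0 = 5/eps. If z > N_0 then |(4z - 6)/(2z + 2) − 2| < 5/z < eps.

N_0 = 5/eps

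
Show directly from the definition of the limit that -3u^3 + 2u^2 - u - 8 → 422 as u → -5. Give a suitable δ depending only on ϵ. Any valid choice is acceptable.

δ = min(2, ϵ/352)

Fix ϵ > 0. We want δ > 0 such that 0 < |u + 5| < δ implies |(-3u^3 + 2u^2 - u - 8) − 422| < ϵ.
(-3u^3 + 2u^2 - u - 8) − 422 = -3u^3 + 2u^2 - u - 430 = (u + 5)(-3u^2 + 17u - 86).
So |(-3u^3 + 2u^2 - u - 8) − 422| = |u + 5|·|-3u^2 + 17u - 86|.
Require δ ≤ 2. Then |u + 5| < 2 gives |u| < 7, and by the triangle inequality |-3u^2 + 17u - 86| ≤ 3·7^2 + 17·7 + 86 = 352.
Hence |(-3u^3 + 2u^2 - u - 8) − 422| ≤ 352|u + 5| < ϵ provided |u + 5| < ϵ/352.
Take δ = min(2, ϵ/352). Then 0 < |u + 5| < δ gives both |u + 5| < 2 and |u + 5| < ϵ/352, so |(-3u^3 + 2u^2 - u - 8) − 422| < ϵ.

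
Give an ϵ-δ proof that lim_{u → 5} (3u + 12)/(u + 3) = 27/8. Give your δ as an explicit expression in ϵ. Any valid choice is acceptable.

δ = min(4, (32/3)ϵ)

Let ϵ > 0. We want δ > 0 with 0 < |u − 5| < δ ⇒ |(3u + 12)/(u + 3) − (27/8)| < ϵ.
Combining over a common denominator, (3u + 12)/(u + 3) − (27/8) = [(3u + 12)·8 − 27·(u + 3)] / [8·(u + 3)] = -3(u − 5) / (8(u + 3)).
So |(3u + 12)/(u + 3) − (27/8)| = 3|u − 5| / (8·|u + 3|).
Require δ ≤ 4, so |u + 3| ≥ |8| − |u − 5| > 8 − 4 = 4.
Hence |(3u + 12)/(u + 3) − (27/8)| < 3|u − 5|/(8·4) = (3/32)|u − 5|, which is < ϵ once |u − 5| < (32/3)ϵ.
Take δ = min(4, (32/3)ϵ). Then 0 < |u − 5| < δ forces both bounds, so |(3u + 12)/(u + 3) − (27/8)| < ϵ.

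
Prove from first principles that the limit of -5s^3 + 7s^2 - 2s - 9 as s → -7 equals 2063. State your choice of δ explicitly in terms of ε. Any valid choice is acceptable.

δ = min(1, ε/952)

Suppose ε > 0. We want δ > 0 such that 0 < |s + 7| < δ implies |(-5s^3 + 7s^2 - 2s - 9) − 2063| < ε.
(-5s^3 + 7s^2 - 2s - 9) − 2063 = -5s^3 + 7s^2 - 2s - 2072 = (s + 7)(-5s^2 + 42s - 296).
So |(-5s^3 + 7s^2 - 2s - 9) − 2063| = |s + 7|·|-5s^2 + 42s - 296|.
Require δ ≤ 1. Then |s + 7| < 1 gives |s| < 8, and by the triangle inequality |-5s^2 + 42s - 296| ≤ 5·8^2 + 42·8 + 296 = 952.
Hence |(-5s^3 + 7s^2 - 2s - 9) − 2063| ≤ 952|s + 7| < ε provided |s + 7| < ε/952.
Choosing δ = min(1, ε/952) ensures both conditions, hence |(-5s^3 + 7s^2 - 2s - 9) − 2063| < ε.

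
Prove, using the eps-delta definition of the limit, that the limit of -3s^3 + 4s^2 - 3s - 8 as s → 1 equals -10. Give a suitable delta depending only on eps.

delta = min(2, eps/32)

Let eps > 0. We want delta > 0 such that 0 < |s − 1| < delta implies |(-3s^3 + 4s^2 - 3s - 8) + 10| < eps.
(-3s^3 + 4s^2 - 3s - 8) + 10 = -3s^3 + 4s^2 - 3s + 2 = (s − 1)(-3s^2 + s - 2).
So |(-3s^3 + 4s^2 - 3s - 8) + 10| = |s − 1|·|-3s^2 + s - 2|.
Require delta ≤ 2. Then |s − 1| < 2 gives |s| < 3, and by the triangle inequality |-3s^2 + s - 2| ≤ 3·3^2 + 3 + 2 = 32.
Hence |(-3s^3 + 4s^2 - 3s - 8) + 10| ≤ 32|s − 1| < eps provided |s − 1| < eps/32.
Choosing delta = min(2, eps/32) ensures both conditions, hence |(-3s^3 + 4s^2 - 3s - 8) + 10| < eps.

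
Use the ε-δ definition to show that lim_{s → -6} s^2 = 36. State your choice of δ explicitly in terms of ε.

Let ε > 0. We seek δ > 0 with 0 < |s + 6| < δ ⇒ |s^2 − 36| < ε.
Factor: s^2 − 36 = (s + 6)(s - 6), so |s^2 − 36| = |s + 6|·|s - 6|.
Restrict δ ≤ 2. Then |s + 6| < 2 gives |s| < 8, so by the triangle inequality |s - 6| ≤ 8 + 6 = 14.
Hence |s^2 − 36| ≤ 14|s + 6|, which is < ε once |s + 6| < ε/14.
Take δ = min(2, ε/14). If 0 < |s + 6| < δ then both bounds hold and |s^2 − 36| ≤ 14|s + 6| < 14·(ε/14) = ε.

δ = min(2, ε/14)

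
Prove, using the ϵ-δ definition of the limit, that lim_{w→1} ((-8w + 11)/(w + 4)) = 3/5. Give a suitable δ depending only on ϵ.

Suppose ϵ > 0. We want δ > 0 with 0 < |w − 1| < δ ⇒ |(-8w + 11)/(w + 4) − (3/5)| < ϵ.
Combining over a common denominator, (-8w + 11)/(w + 4) − (3/5) = [(-8w + 11)·5 − 3·(w + 4)] / [5·(w + 4)] = -43(w − 1) / (5(w + 4)).
So |(-8w + 11)/(w + 4) − (3/5)| = 43|w − 1| / (5·|w + 4|).
Restrict δ ≤ 5/2. Then |w − 1| < 5/2 gives |w + 4| = |(w − 1) + 5| ≥ 5 − 5/2 = 5/2.
Hence |(-8w + 11)/(w + 4) − (3/5)| < 43|w − 1|/(5·(5/2)) = (86/25)|w − 1|, which is < ϵ once |w − 1| < (25/86)ϵ.
Take δ = min(5/2, (25/86)ϵ). Then 0 < |w − 1| < δ forces both bounds, so |(-8w + 11)/(w + 4) − (3/5)| < ϵ.

δ = min(5/2, (25/86)ϵ)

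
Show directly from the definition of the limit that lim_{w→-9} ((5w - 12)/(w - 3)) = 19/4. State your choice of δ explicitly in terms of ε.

δ = min(6, 24ε)

Let ε > 0 be given. We want δ > 0 with 0 < |w + 9| < δ ⇒ |(5w - 12)/(w - 3) − (19/4)| < ε.
Combining over a common denominator, (5w - 12)/(w - 3) − (19/4) = [(5w - 12)·(-12) − (-57)·(w - 3)] / [(-12)·(w - 3)] = -3(w + 9) / ((-12)(w - 3)).
So |(5w - 12)/(w - 3) − (19/4)| = 3|w + 9| / (12·|w − 3|).
Require δ ≤ 6, so |w − 3| ≥ |-12| − |w + 9| > 12 − 6 = 6.
Hence |(5w - 12)/(w - 3) − (19/4)| < 3|w + 9|/(12·6) = (1/24)|w + 9|, which is < ε once |w + 9| < 24ε.
Take δ = min(6, 24ε). Then 0 < |w + 9| < δ forces both bounds, so |(5w - 12)/(w - 3) − (19/4)| < ε.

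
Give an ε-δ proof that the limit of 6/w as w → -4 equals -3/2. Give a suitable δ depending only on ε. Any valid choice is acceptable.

δ = min(2, (4/3)ε)

Let ε > 0 be given. We seek δ > 0 such that 0 < |w + 4| < δ implies |6/w + 3/2| < ε.
|6/w + 3/2| = 6·|-4 − w|/(4·|w|) = 6|w + 4|/(4|w|).
Restrict δ ≤ 2. Then |w + 4| < 2 gives |w| > 2, so 4|w| > 8.
Then |6/w + 3/2| < 6|w + 4|/8, which is < ε when |w + 4| < (4/3)ε.
Take δ = min(2, (4/3)ε). Then 0 < |w + 4| < δ gives both |w + 4| < 2 and |w + 4| < (4/3)ε, so |6/w + 3/2| < ε.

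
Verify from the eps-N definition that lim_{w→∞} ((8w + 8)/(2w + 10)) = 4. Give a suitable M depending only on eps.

M = 16/eps

Suppose eps > 0. We seek M > 0 such that w > M implies |(8w + 8)/(2w + 10) − 4| < eps.
(8w + 8)/(2w + 10) − 4 = (2(8w + 8) − 8(2w + 10)) / (2(2w + 10)) = -64/(2(2w + 10)).
For w > 0 we have 2w + 10 > 2w, so |(8w + 8)/(2w + 10) − 4| = 64/(2(2w + 10)) < 64/(2·2w) = 16/w.
Thus |(8w + 8)/(2w + 10) − 4| < eps whenever w > 16/eps.
Take M = 16/eps. If w > M then |(8w + 8)/(2w + 10) − 4| < 16/w < eps.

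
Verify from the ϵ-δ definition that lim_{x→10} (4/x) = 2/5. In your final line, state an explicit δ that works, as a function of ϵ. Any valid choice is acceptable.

Let ϵ > 0 be given. We seek δ > 0 such that 0 < |x − 10| < δ implies |4/x − (2/5)| < ϵ.
|4/x − (2/5)| = 4·|10 − x|/(10·|x|) = 4|x − 10|/(10|x|).
Restrict δ ≤ 5. Then |x − 10| < 5 gives |x| > 5, so 10|x| > 50.
Then |4/x − (2/5)| < 4|x − 10|/50, which is < ϵ when |x − 10| < (25/2)ϵ.
Take δ = min(5, (25/2)ϵ). Then 0 < |x − 10| < δ gives both |x − 10| < 5 and |x − 10| < (25/2)ϵ, so |4/x − (2/5)| < ϵ.

δ = min(5, (25/2)ϵ)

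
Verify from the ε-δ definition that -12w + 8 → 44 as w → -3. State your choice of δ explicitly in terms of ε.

Fix ε > 0. We need δ > 0 so that 0 < |w + 3| < δ implies |(-12w + 8) − 44| < ε.
Since (-12w + 8) − 44 = -12(w + 3), we have |(-12w + 8) − 44| = 12|w + 3|.
Thus it suffices that |w + 3| < ε/12.
Choosing δ = ε/12 gives |(-12w + 8) − 44| = 12|w + 3| < ε whenever |w + 3| < δ.

δ = ε/12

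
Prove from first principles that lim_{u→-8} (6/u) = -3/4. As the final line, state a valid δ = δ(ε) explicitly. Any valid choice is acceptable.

δ = min(4, (16/3)ε)

Suppose ε > 0. We seek δ > 0 such that 0 < |u + 8| < δ implies |6/u + 3/4| < ε.
|6/u + 3/4| = 6·|-8 − u|/(8·|u|) = 6|u + 8|/(8|u|).
Require δ ≤ 4 so that |u| > 8 − 4 = 4, hence 8|u| > 32.
Then |6/u + 3/4| < 6|u + 8|/32, which is < ε when |u + 8| < (16/3)ε.
Take δ = min(4, (16/3)ε). Then 0 < |u + 8| < δ gives both |u + 8| < 4 and |u + 8| < (16/3)ε, so |6/u + 3/4| < ε.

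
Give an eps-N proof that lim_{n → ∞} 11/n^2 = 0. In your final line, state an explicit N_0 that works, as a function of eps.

Suppose eps > 0. For n ≥ 1, |11/n^2 − 0| = 11/n^2.
11/n^2 < eps ⇔ n^2 > 11/eps ⇔ n > (11/eps)^{1/2}.
Take N_0 = (11/eps)^{1/2}. Then n > N_0 implies 11/n^2 < eps.

N_0 = (11/eps)^{1/2}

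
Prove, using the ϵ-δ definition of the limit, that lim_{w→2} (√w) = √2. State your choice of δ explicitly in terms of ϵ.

Let ϵ > 0. We want δ > 0 such that 0 < |w − 2| < δ implies |√w − √2| < ϵ.
Rationalise: √w − √2 = (w − 2)/(√w + √2), so |√w − √2| = |w − 2|/(√w + √2).
Restrict δ ≤ 2 so that |w − 2| < 2 forces w > 0, and then √w + √2 > √2.
Hence |√w − √2| < |w − 2|/√2, which is < ϵ once |w − 2| < √2·ϵ.
Take δ = min(2, √2·ϵ). If 0 < |w − 2| < δ then w > 0 and |√w − √2| < |w − 2|/√2 < ϵ.

δ = min(2, √2·ϵ)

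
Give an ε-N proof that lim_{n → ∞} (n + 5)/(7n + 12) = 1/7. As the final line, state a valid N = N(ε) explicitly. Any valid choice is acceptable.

N = (23/49)/ε

Let ε > 0. For n ≥ 1, |(n + 5)/(7n + 12) − (1/7)| = |23|/(7(7n + 12)) = 23/(7(7n + 12)).
Since 7n + 12 ≥ 7n for n ≥ 1, this is ≤ 23/(7·7n) = (23/49)/n.
So |(n + 5)/(7n + 12) − (1/7)| < ε whenever n > (23/49)/ε.
Take N = (23/49)/ε. If n > N then |(n + 5)/(7n + 12) − (1/7)| ≤ (23/49)/n < ε.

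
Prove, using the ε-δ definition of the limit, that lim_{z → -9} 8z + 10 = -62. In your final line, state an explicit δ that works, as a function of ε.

Suppose ε > 0. We need δ > 0 so that 0 < |z + 9| < δ implies |(8z + 10) + 62| < ε.
Since (8z + 10) + 62 = 8(z + 9), we have |(8z + 10) + 62| = 8|z + 9|.
Thus it suffices that |z + 9| < ε/8.
Choosing δ = ε/8 gives |(8z + 10) + 62| = 8|z + 9| < ε whenever |z + 9| < δ.

δ = ε/8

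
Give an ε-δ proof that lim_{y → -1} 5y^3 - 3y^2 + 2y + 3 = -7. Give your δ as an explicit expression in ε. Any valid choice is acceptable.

Fix ε > 0. We want δ > 0 such that 0 < |y + 1| < δ implies |(5y^3 - 3y^2 + 2y + 3) + 7| < ε.
(5y^3 - 3y^2 + 2y + 3) + 7 = 5y^3 - 3y^2 + 2y + 10 = (y + 1)(5y^2 - 8y + 10).
So |(5y^3 - 3y^2 + 2y + 3) + 7| = |y + 1|·|5y^2 - 8y + 10|.
Assume first that |y + 1| < 2, so |y| < 3. Then |5y^2 - 8y + 10| ≤ 5·3^2 + 8·3 + 10 = 79.
Hence |(5y^3 - 3y^2 + 2y + 3) + 7| ≤ 79|y + 1| < ε provided |y + 1| < ε/79.
Choosing δ = min(2, ε/79) ensures both conditions, hence |(5y^3 - 3y^2 + 2y + 3) + 7| < ε.

δ = min(2, ε/79)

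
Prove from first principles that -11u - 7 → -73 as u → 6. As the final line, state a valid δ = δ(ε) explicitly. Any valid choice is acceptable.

δ = ε/11

Fix ε > 0. We need δ > 0 so that 0 < |u − 6| < δ implies |(-11u - 7) + 73| < ε.
|(-11u - 7) + 73| = |-11u + 66| = 11|u − 6|.
So 11|u − 6| < ε exactly when |u − 6| < ε/11.
Take δ = ε/11. If 0 < |u − 6| < δ then |(-11u - 7) + 73| = 11|u − 6| < 11·(ε/11) = ε.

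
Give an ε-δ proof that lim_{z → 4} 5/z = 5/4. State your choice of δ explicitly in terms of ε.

δ = min(2, (8/5)ε)

Fix ε > 0. We seek δ > 0 such that 0 < |z − 4| < δ implies |5/z − (5/4)| < ε.
|5/z − (5/4)| = 5·|4 − z|/(4·|z|) = 5|z − 4|/(4|z|).
Restrict δ ≤ 2. Then |z − 4| < 2 gives |z| > 2, so 4|z| > 8.
Then |5/z − (5/4)| < 5|z − 4|/8, which is < ε when |z − 4| < (8/5)ε.
Take δ = min(2, (8/5)ε). Then 0 < |z − 4| < δ gives both |z − 4| < 2 and |z − 4| < (8/5)ε, so |5/z − (5/4)| < ε.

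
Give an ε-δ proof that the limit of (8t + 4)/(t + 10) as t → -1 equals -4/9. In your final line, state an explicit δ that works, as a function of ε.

Let ε > 0 be given. We want δ > 0 with 0 < |t + 1| < δ ⇒ |(8t + 4)/(t + 10) + 4/9| < ε.
Combining over a common denominator, (8t + 4)/(t + 10) + 4/9 = [(8t + 4)·9 − (-4)·(t + 10)] / [9·(t + 10)] = 76(t + 1) / (9(t + 10)).
So |(8t + 4)/(t + 10) + 4/9| = 76|t + 1| / (9·|t + 10|).
Restrict δ ≤ 9/2. Then |t + 1| < 9/2 gives |t + 10| = |(t + 1) + 9| ≥ 9 − 9/2 = 9/2.
Hence |(8t + 4)/(t + 10) + 4/9| < 76|t + 1|/(9·(9/2)) = (152/81)|t + 1|, which is < ε once |t + 1| < (81/152)ε.
Take δ = min(9/2, (81/152)ε). Then 0 < |t + 1| < δ forces both bounds, so |(8t + 4)/(t + 10) + 4/9| < ε.

δ = min(9/2, (81/152)ε)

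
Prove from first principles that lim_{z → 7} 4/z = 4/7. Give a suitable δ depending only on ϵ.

δ = min(7/2, (49/8)ϵ)

Suppose ϵ > 0. We seek δ > 0 such that 0 < |z − 7| < δ implies |4/z − (4/7)| < ϵ.
|4/z − (4/7)| = 4·|7 − z|/(7·|z|) = 4|z − 7|/(7|z|).
Restrict δ ≤ 7/2. Then |z − 7| < 7/2 gives |z| > 7/2, so 7|z| > 49/2.
Then |4/z − (4/7)| < 4|z − 7|/(49/2), which is < ϵ when |z − 7| < (49/8)ϵ.
Take δ = min(7/2, (49/8)ϵ). Then 0 < |z − 7| < δ gives both |z − 7| < 7/2 and |z − 7| < (49/8)ϵ, so |4/z − (4/7)| < ϵ.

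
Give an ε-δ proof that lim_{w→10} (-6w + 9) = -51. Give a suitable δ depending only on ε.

δ = ε/6

Fix ε > 0. We need δ > 0 so that 0 < |w − 10| < δ implies |(-6w + 9) + 51| < ε.
|(-6w + 9) + 51| = |-6w + 60| = 6|w − 10|.
Thus it suffices that |w − 10| < ε/6.
Choosing δ = ε/6 gives |(-6w + 9) + 51| = 6|w − 10| < ε whenever |w − 10| < δ.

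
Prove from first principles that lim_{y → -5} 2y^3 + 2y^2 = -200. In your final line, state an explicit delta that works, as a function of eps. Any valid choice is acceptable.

Let eps > 0 be given. We want delta > 0 such that 0 < |y + 5| < delta implies |(2y^3 + 2y^2) + 200| < eps.
(2y^3 + 2y^2) + 200 = 2y^3 + 2y^2 + 200 = (y + 5)(2y^2 - 8y + 40).
So |(2y^3 + 2y^2) + 200| = |y + 5|·|2y^2 - 8y + 40|.
Assume first that |y + 5| < 1, so |y| < 6. Then |2y^2 - 8y + 40| ≤ 2·6^2 + 8·6 + 40 = 160.
Hence |(2y^3 + 2y^2) + 200| ≤ 160|y + 5| < eps provided |y + 5| < eps/160.
Take delta = min(1, eps/160). Then 0 < |y + 5| < delta gives both |y + 5| < 1 and |y + 5| < eps/160, so |(2y^3 + 2y^2) + 200| < eps.

delta = min(1, eps/160)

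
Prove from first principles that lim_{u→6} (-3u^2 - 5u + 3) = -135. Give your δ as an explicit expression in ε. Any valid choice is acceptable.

Let ε > 0 be given. We want δ > 0 such that 0 < |u − 6| < δ implies |(-3u^2 - 5u + 3) + 135| < ε.
(-3u^2 - 5u + 3) + 135 = -3u^2 - 5u + 138 = (u − 6)(-3u - 23).
So |(-3u^2 - 5u + 3) + 135| = |u − 6|·|-3u - 23|.
Require δ ≤ 2. Then |u − 6| < 2 gives |u| < 8, and by the triangle inequality |-3u - 23| ≤ 3·8 + 23 = 47.
Hence |(-3u^2 - 5u + 3) + 135| ≤ 47|u − 6| < ε provided |u − 6| < ε/47.
Take δ = min(2, ε/47). Then 0 < |u − 6| < δ gives both |u − 6| < 2 and |u − 6| < ε/47, so |(-3u^2 - 5u + 3) + 135| < ε.

δ = min(2, ε/47)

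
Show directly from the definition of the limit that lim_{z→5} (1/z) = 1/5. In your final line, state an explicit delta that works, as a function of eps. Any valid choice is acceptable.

delta = min(5/2, (25/2)eps)

Fix eps > 0. We seek delta > 0 such that 0 < |z − 5| < delta implies |1/z − (1/5)| < eps.
|1/z − (1/5)| = |5 − z|/(5·|z|) = |z − 5|/(5|z|).
Require delta ≤ 5/2 so that |z| > 5 − 5/2 = 5/2, hence 5|z| > 25/2.
Then |1/z − (1/5)| < |z − 5|/(25/2), which is < eps when |z − 5| < (25/2)eps.
Take delta = min(5/2, (25/2)eps). Then 0 < |z − 5| < delta gives both |z − 5| < 5/2 and |z − 5| < (25/2)eps, so |1/z − (1/5)| < eps.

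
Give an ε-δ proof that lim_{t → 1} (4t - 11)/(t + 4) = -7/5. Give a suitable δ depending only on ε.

δ = min(5/2, (25/54)ε)

Let ε > 0. We want δ > 0 with 0 < |t − 1| < δ ⇒ |(4t - 11)/(t + 4) + 7/5| < ε.
Combining over a common denominator, (4t - 11)/(t + 4) + 7/5 = [(4t - 11)·5 − (-7)·(t + 4)] / [5·(t + 4)] = 27(t − 1) / (5(t + 4)).
So |(4t - 11)/(t + 4) + 7/5| = 27|t − 1| / (5·|t + 4|).
Restrict δ ≤ 5/2. Then |t − 1| < 5/2 gives |t + 4| = |(t − 1) + 5| ≥ 5 − 5/2 = 5/2.
Hence |(4t - 11)/(t + 4) + 7/5| < 27|t − 1|/(5·(5/2)) = (54/25)|t − 1|, which is < ε once |t − 1| < (25/54)ε.
Take δ = min(5/2, (25/54)ε). Then 0 < |t − 1| < δ forces both bounds, so |(4t - 11)/(t + 4) + 7/5| < ε.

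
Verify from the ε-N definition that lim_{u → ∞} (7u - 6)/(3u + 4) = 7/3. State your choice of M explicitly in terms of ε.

Let ε > 0 be given. We seek M > 0 such that u > M implies |(7u - 6)/(3u + 4) − (7/3)| < ε.
(7u - 6)/(3u + 4) − (7/3) = (3(7u - 6) − 7(3u + 4)) / (3(3u + 4)) = -46/(3(3u + 4)).
For u > 0 we have 3u + 4 > 3u, so |(7u - 6)/(3u + 4) − (7/3)| = 46/(3(3u + 4)) < 46/(3·3u) = (46/9)/u.
Thus |(7u - 6)/(3u + 4) − (7/3)| < ε whenever u > (46/9)/ε.
Take M = (46/9)/ε. If u > M then |(7u - 6)/(3u + 4) − (7/3)| < (46/9)/u < ε.

M = (46/9)/ε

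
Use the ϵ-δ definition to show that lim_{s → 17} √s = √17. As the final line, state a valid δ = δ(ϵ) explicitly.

Fix ϵ > 0. We want δ > 0 such that 0 < |s − 17| < δ implies |√s − √17| < ϵ.
Rationalise: √s − √17 = (s − 17)/(√s + √17), so |√s − √17| = |s − 17|/(√s + √17).
Restrict δ ≤ 17 so that |s − 17| < 17 forces s > 0, and then √s + √17 > √17.
Hence |√s − √17| < |s − 17|/√17, which is < ϵ once |s − 17| < √17·ϵ.
Take δ = min(17, √17·ϵ). If 0 < |s − 17| < δ then s > 0 and |√s − √17| < |s − 17|/√17 < ϵ.

δ = min(17, √17·ϵ)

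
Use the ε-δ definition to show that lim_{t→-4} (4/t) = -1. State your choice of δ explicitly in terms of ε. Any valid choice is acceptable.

Fix ε > 0. We seek δ > 0 such that 0 < |t + 4| < δ implies |4/t + 1| < ε.
|4/t + 1| = 4·|-4 − t|/(4·|t|) = 4|t + 4|/(4|t|).
Require δ ≤ 2 so that |t| > 4 − 2 = 2, hence 4|t| > 8.
Then |4/t + 1| < 4|t + 4|/8, which is < ε when |t + 4| < 2ε.
Take δ = min(2, 2ε). Then 0 < |t + 4| < δ gives both |t + 4| < 2 and |t + 4| < 2ε, so |4/t + 1| < ε.

δ = min(2, 2ε)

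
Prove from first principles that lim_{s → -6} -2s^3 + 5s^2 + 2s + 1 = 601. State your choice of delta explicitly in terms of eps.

delta = min(2, eps/364)

Suppose eps > 0. We want delta > 0 such that 0 < |s + 6| < delta implies |(-2s^3 + 5s^2 + 2s + 1) − 601| < eps.
(-2s^3 + 5s^2 + 2s + 1) − 601 = -2s^3 + 5s^2 + 2s - 600 = (s + 6)(-2s^2 + 17s - 100).
So |(-2s^3 + 5s^2 + 2s + 1) − 601| = |s + 6|·|-2s^2 + 17s - 100|.
Require delta ≤ 2. Then |s + 6| < 2 gives |s| < 8, and by the triangle inequality |-2s^2 + 17s - 100| ≤ 2·8^2 + 17·8 + 100 = 364.
Hence |(-2s^3 + 5s^2 + 2s + 1) − 601| ≤ 364|s + 6| < eps provided |s + 6| < eps/364.
Choosing delta = min(2, eps/364) ensures both conditions, hence |(-2s^3 + 5s^2 + 2s + 1) − 601| < eps.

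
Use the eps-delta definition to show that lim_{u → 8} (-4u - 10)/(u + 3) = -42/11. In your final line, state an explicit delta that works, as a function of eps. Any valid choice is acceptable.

Fix eps > 0. We want delta > 0 with 0 < |u − 8| < delta ⇒ |(-4u - 10)/(u + 3) + 42/11| < eps.
Combining over a common denominator, (-4u - 10)/(u + 3) + 42/11 = [(-4u - 10)·11 − (-42)·(u + 3)] / [11·(u + 3)] = -2(u − 8) / (11(u + 3)).
So |(-4u - 10)/(u + 3) + 42/11| = 2|u − 8| / (11·|u + 3|).
Require delta ≤ 11/2, so |u + 3| ≥ |11| − |u − 8| > 11 − 11/2 = 11/2.
Hence |(-4u - 10)/(u + 3) + 42/11| < 2|u − 8|/(11·(11/2)) = (4/121)|u − 8|, which is < eps once |u − 8| < (121/4)eps.
Take delta = min(11/2, (121/4)eps). Then 0 < |u − 8| < delta forces both bounds, so |(-4u - 10)/(u + 3) + 42/11| < eps.

delta = min(11/2, (121/4)eps)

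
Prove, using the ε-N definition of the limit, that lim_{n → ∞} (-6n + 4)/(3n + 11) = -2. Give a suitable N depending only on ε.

N = (26/3)/ε

Let ε > 0. For n ≥ 1, |(-6n + 4)/(3n + 11) + 2| = |78|/(3(3n + 11)) = 78/(3(3n + 11)).
Since 3n + 11 ≥ 3n for n ≥ 1, this is ≤ 78/(3·3n) = (26/3)/n.
So |(-6n + 4)/(3n + 11) + 2| < ε whenever n > (26/3)/ε.
Take N = (26/3)/ε. If n > N then |(-6n + 4)/(3n + 11) + 2| ≤ (26/3)/n < ε.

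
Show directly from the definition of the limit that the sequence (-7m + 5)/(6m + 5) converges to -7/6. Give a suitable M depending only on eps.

Suppose eps > 0. For m ≥ 1, |(-7m + 5)/(6m + 5) + 7/6| = |65|/(6(6m + 5)) = 65/(6(6m + 5)).
Since 6m + 5 ≥ 6m for m ≥ 1, this is ≤ 65/(6·6m) = (65/36)/m.
So |(-7m + 5)/(6m + 5) + 7/6| < eps whenever m > (65/36)/eps.
Take M = (65/36)/eps. If m > M then |(-7m + 5)/(6m + 5) + 7/6| ≤ (65/36)/m < eps.

M = (65/36)/eps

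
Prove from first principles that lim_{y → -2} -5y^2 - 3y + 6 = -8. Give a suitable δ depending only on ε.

Suppose ε > 0. We want δ > 0 such that 0 < |y + 2| < δ implies |(-5y^2 - 3y + 6) + 8| < ε.
(-5y^2 - 3y + 6) + 8 = -5y^2 - 3y + 14 = (y + 2)(-5y + 7).
So |(-5y^2 - 3y + 6) + 8| = |y + 2|·|-5y + 7|.
Assume first that |y + 2| < 1, so |y| < 3. Then |-5y + 7| ≤ 5·3 + 7 = 22.
Hence |(-5y^2 - 3y + 6) + 8| ≤ 22|y + 2| < ε provided |y + 2| < ε/22.
Choosing δ = min(1, ε/22) ensures both conditions, hence |(-5y^2 - 3y + 6) + 8| < ε.

δ = min(1, ε/22)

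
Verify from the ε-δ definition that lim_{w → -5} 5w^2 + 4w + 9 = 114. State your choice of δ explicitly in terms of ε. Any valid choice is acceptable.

Fix ε > 0. We want δ > 0 such that 0 < |w + 5| < δ implies |(5w^2 + 4w + 9) − 114| < ε.
(5w^2 + 4w + 9) − 114 = 5w^2 + 4w - 105 = (w + 5)(5w - 21).
So |(5w^2 + 4w + 9) − 114| = |w + 5|·|5w - 21|.
Require δ ≤ 2. Then |w + 5| < 2 gives |w| < 7, and by the triangle inequality |5w - 21| ≤ 5·7 + 21 = 56.
Hence |(5w^2 + 4w + 9) − 114| ≤ 56|w + 5| < ε provided |w + 5| < ε/56.
Choosing δ = min(2, ε/56) ensures both conditions, hence |(5w^2 + 4w + 9) − 114| < ε.

δ = min(2, ε/56)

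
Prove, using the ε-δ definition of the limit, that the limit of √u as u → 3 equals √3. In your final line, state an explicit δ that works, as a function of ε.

Fix ε > 0. We want δ > 0 such that 0 < |u − 3| < δ implies |√u − √3| < ε.
Rationalise: √u − √3 = (u − 3)/(√u + √3), so |√u − √3| = |u − 3|/(√u + √3).
Restrict δ ≤ 3 so that |u − 3| < 3 forces u > 0, and then √u + √3 > √3.
Hence |√u − √3| < |u − 3|/√3, which is < ε once |u − 3| < √3·ε.
Take δ = min(3, √3·ε). If 0 < |u − 3| < δ then u > 0 and |√u − √3| < |u − 3|/√3 < ε.

δ = min(3, √3·ε)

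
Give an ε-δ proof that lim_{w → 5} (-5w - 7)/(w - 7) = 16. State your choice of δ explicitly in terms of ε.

δ = min(1, (1/21)ε)

Let ε > 0. We want δ > 0 with 0 < |w − 5| < δ ⇒ |(-5w - 7)/(w - 7) − 16| < ε.
Combining over a common denominator, (-5w - 7)/(w - 7) − 16 = [(-5w - 7)·(-2) − (-32)·(w - 7)] / [(-2)·(w - 7)] = 42(w − 5) / ((-2)(w - 7)).
So |(-5w - 7)/(w - 7) − 16| = 42|w − 5| / (2·|w − 7|).
Require δ ≤ 1, so |w − 7| ≥ |-2| − |w − 5| > 2 − 1 = 1.
Hence |(-5w - 7)/(w - 7) − 16| < 42|w − 5|/(2·1) = 21|w − 5|, which is < ε once |w − 5| < (1/21)ε.
Take δ = min(1, (1/21)ε). Then 0 < |w − 5| < δ forces both bounds, so |(-5w - 7)/(w - 7) − 16| < ε.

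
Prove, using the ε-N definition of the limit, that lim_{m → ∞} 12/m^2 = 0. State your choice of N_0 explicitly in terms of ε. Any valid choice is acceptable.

Let ε > 0 be given. For m ≥ 1, |12/m^2 − 0| = 12/m^2.
12/m^2 < ε ⇔ m^2 > 12/ε ⇔ m > (12/ε)^{1/2}.
Take N_0 = (12/ε)^{1/2}. Then m > N_0 implies 12/m^2 < ε.

N_0 = (12/ε)^{1/2}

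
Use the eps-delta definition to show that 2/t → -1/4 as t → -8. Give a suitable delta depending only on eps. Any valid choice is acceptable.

Fix eps > 0. We seek delta > 0 such that 0 < |t + 8| < delta implies |2/t + 1/4| < eps.
|2/t + 1/4| = 2·|-8 − t|/(8·|t|) = 2|t + 8|/(8|t|).
Restrict delta ≤ 4. Then |t + 8| < 4 gives |t| > 4, so 8|t| > 32.
Then |2/t + 1/4| < 2|t + 8|/32, which is < eps when |t + 8| < 16eps.
Take delta = min(4, 16eps). Then 0 < |t + 8| < delta gives both |t + 8| < 4 and |t + 8| < 16eps, so |2/t + 1/4| < eps.

delta = min(4, 16eps)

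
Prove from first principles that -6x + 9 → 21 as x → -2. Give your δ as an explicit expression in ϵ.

δ = ϵ/6

Suppose ϵ > 0. We need δ > 0 so that 0 < |x + 2| < δ implies |(-6x + 9) − 21| < ϵ.
Since (-6x + 9) − 21 = -6(x + 2), we have |(-6x + 9) − 21| = 6|x + 2|.
Thus it suffices that |x + 2| < ϵ/6.
Choosing δ = ϵ/6 gives |(-6x + 9) − 21| = 6|x + 2| < ϵ whenever |x + 2| < δ.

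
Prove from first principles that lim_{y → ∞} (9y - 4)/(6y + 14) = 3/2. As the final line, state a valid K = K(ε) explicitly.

Suppose ε > 0. We seek K > 0 such that y > K implies |(9y - 4)/(6y + 14) − (3/2)| < ε.
(9y - 4)/(6y + 14) − (3/2) = (6(9y - 4) − 9(6y + 14)) / (6(6y + 14)) = -150/(6(6y + 14)).
For y > 0 we have 6y + 14 > 6y, so |(9y - 4)/(6y + 14) − (3/2)| = 150/(6(6y + 14)) < 150/(6·6y) = (25/6)/y.
Thus |(9y - 4)/(6y + 14) − (3/2)| < ε whenever y > (25/6)/ε.
Take K = (25/6)/ε. If y > K then |(9y - 4)/(6y + 14) − (3/2)| < (25/6)/y < ε.

K = (25/6)/ε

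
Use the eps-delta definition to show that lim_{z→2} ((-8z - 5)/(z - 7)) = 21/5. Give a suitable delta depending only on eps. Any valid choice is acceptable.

Let eps > 0 be given. We want delta > 0 with 0 < |z − 2| < delta ⇒ |(-8z - 5)/(z - 7) − (21/5)| < eps.
Combining over a common denominator, (-8z - 5)/(z - 7) − (21/5) = [(-8z - 5)·(-5) − (-21)·(z - 7)] / [(-5)·(z - 7)] = 61(z − 2) / ((-5)(z - 7)).
So |(-8z - 5)/(z - 7) − (21/5)| = 61|z − 2| / (5·|z − 7|).
Restrict delta ≤ 5/2. Then |z − 2| < 5/2 gives |z − 7| = |(z − 2) + (-5)| ≥ 5 − 5/2 = 5/2.
Hence |(-8z - 5)/(z - 7) − (21/5)| < 61|z − 2|/(5·(5/2)) = (122/25)|z − 2|, which is < eps once |z − 2| < (25/122)eps.
Take delta = min(5/2, (25/122)eps). Then 0 < |z − 2| < delta forces both bounds, so |(-8z - 5)/(z - 7) − (21/5)| < eps.

delta = min(5/2, (25/122)eps)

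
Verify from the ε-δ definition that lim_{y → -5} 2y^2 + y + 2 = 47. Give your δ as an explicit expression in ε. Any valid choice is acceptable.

δ = min(2, ε/23)

Let ε > 0. We want δ > 0 such that 0 < |y + 5| < δ implies |(2y^2 + y + 2) − 47| < ε.
(2y^2 + y + 2) − 47 = 2y^2 + y - 45 = (y + 5)(2y - 9).
So |(2y^2 + y + 2) − 47| = |y + 5|·|2y - 9|.
Assume first that |y + 5| < 2, so |y| < 7. Then |2y - 9| ≤ 2·7 + 9 = 23.
Hence |(2y^2 + y + 2) − 47| ≤ 23|y + 5| < ε provided |y + 5| < ε/23.
Choosing δ = min(2, ε/23) ensures both conditions, hence |(2y^2 + y + 2) − 47| < ε.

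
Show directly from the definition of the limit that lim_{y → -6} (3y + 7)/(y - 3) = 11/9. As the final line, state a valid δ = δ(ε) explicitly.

δ = min(9/2, (81/32)ε)

Let ε > 0. We want δ > 0 with 0 < |y + 6| < δ ⇒ |(3y + 7)/(y - 3) − (11/9)| < ε.
Combining over a common denominator, (3y + 7)/(y - 3) − (11/9) = [(3y + 7)·(-9) − (-11)·(y - 3)] / [(-9)·(y - 3)] = -16(y + 6) / ((-9)(y - 3)).
So |(3y + 7)/(y - 3) − (11/9)| = 16|y + 6| / (9·|y − 3|).
Restrict δ ≤ 9/2. Then |y + 6| < 9/2 gives |y − 3| = |(y + 6) + (-9)| ≥ 9 − 9/2 = 9/2.
Hence |(3y + 7)/(y - 3) − (11/9)| < 16|y + 6|/(9·(9/2)) = (32/81)|y + 6|, which is < ε once |y + 6| < (81/32)ε.
Take δ = min(9/2, (81/32)ε). Then 0 < |y + 6| < δ forces both bounds, so |(3y + 7)/(y - 3) − (11/9)| < ε.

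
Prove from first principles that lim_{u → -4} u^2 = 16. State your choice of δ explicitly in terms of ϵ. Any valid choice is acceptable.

δ = min(1, ϵ/9)

Suppose ϵ > 0. We seek δ > 0 with 0 < |u + 4| < δ ⇒ |u^2 − 16| < ϵ.
Factor: u^2 − 16 = (u + 4)(u - 4), so |u^2 − 16| = |u + 4|·|u - 4|.
Impose δ ≤ 1 so that |u| < 5; then |u - 4| ≤ 9.
Hence |u^2 − 16| ≤ 9|u + 4|, which is < ϵ once |u + 4| < ϵ/9.
Take δ = min(1, ϵ/9). If 0 < |u + 4| < δ then both bounds hold and |u^2 − 16| ≤ 9|u + 4| < 9·(ϵ/9) = ϵ.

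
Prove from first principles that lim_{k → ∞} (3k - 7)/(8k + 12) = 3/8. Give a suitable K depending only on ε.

Suppose ε > 0. For k ≥ 1, |(3k - 7)/(8k + 12) − (3/8)| = |-92|/(8(8k + 12)) = 92/(8(8k + 12)).
Since 8k + 12 ≥ 8k for k ≥ 1, this is ≤ 92/(8·8k) = (23/16)/k.
So |(3k - 7)/(8k + 12) − (3/8)| < ε whenever k > (23/16)/ε.
Take K = (23/16)/ε. If k > K then |(3k - 7)/(8k + 12) − (3/8)| ≤ (23/16)/k < ε.

K = (23/16)/ε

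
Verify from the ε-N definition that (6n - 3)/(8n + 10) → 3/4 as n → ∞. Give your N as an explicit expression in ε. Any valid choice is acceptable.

Suppose ε > 0. For n ≥ 1, |(6n - 3)/(8n + 10) − (3/4)| = |-84|/(8(8n + 10)) = 84/(8(8n + 10)).
Since 8n + 10 ≥ 8n for n ≥ 1, this is ≤ 84/(8·8n) = (21/16)/n.
So |(6n - 3)/(8n + 10) − (3/4)| < ε whenever n > (21/16)/ε.
Take N = (21/16)/ε. If n > N then |(6n - 3)/(8n + 10) − (3/4)| ≤ (21/16)/n < ε.

N = (21/16)/ε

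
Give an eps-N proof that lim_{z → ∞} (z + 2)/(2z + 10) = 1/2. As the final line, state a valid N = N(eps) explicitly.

Suppose eps > 0. We seek N > 0 such that z > N implies |(z + 2)/(2z + 10) − (1/2)| < eps.
(z + 2)/(2z + 10) − (1/2) = (2(z + 2) − (2z + 10)) / (2(2z + 10)) = -6/(2(2z + 10)).
For z > 0 we have 2z + 10 > 2z, so |(z + 2)/(2z + 10) − (1/2)| = 6/(2(2z + 10)) < 6/(2·2z) = (3/2)/z.
Thus |(z + 2)/(2z + 10) − (1/2)| < eps whenever z > (3/2)/eps.
Take N = (3/2)/eps. If z > N then |(z + 2)/(2z + 10) − (1/2)| < (3/2)/z < eps.

N = (3/2)/eps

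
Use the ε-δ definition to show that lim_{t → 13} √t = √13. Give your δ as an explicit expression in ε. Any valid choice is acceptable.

δ = min(13, √13·ε)

Let ε > 0. We want δ > 0 such that 0 < |t − 13| < δ implies |√t − √13| < ε.
Multiplying by the conjugate, |√t − √13| = |t − 13|/(√t + √13).
Restrict δ ≤ 13 so that |t − 13| < 13 forces t > 0, and then √t + √13 > √13.
Hence |√t − √13| < |t − 13|/√13, which is < ε once |t − 13| < √13·ε.
Take δ = min(13, √13·ε). If 0 < |t − 13| < δ then t > 0 and |√t − √13| < |t − 13|/√13 < ε.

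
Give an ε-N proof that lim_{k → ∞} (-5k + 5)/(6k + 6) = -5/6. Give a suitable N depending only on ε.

Fix ε > 0. For k ≥ 1, |(-5k + 5)/(6k + 6) + 5/6| = |60|/(6(6k + 6)) = 60/(6(6k + 6)).
Since 6k + 6 ≥ 6k for k ≥ 1, this is ≤ 60/(6·6k) = (5/3)/k.
So |(-5k + 5)/(6k + 6) + 5/6| < ε whenever k > (5/3)/ε.
Take N = (5/3)/ε. If k > N then |(-5k + 5)/(6k + 6) + 5/6| ≤ (5/3)/k < ε.

N = (5/3)/ε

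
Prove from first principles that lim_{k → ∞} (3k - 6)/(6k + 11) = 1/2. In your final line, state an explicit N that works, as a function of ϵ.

Let ϵ > 0 be given. For k ≥ 1, |(3k - 6)/(6k + 11) − (1/2)| = |-69|/(6(6k + 11)) = 69/(6(6k + 11)).
Since 6k + 11 ≥ 6k for k ≥ 1, this is ≤ 69/(6·6k) = (23/12)/k.
So |(3k - 6)/(6k + 11) − (1/2)| < ϵ whenever k > (23/12)/ϵ.
Take N = (23/12)/ϵ. If k > N then |(3k - 6)/(6k + 11) − (1/2)| ≤ (23/12)/k < ϵ.

N = (23/12)/ϵ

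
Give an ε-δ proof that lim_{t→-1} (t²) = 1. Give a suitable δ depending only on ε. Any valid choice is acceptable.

δ = min(2, ε/4)

Let ε > 0. We seek δ > 0 with 0 < |t + 1| < δ ⇒ |t² − 1| < ε.
Factor: t² − 1 = (t + 1)(t - 1), so |t² − 1| = |t + 1|·|t - 1|.
Impose δ ≤ 2 so that |t| < 3; then |t - 1| ≤ 4.
Hence |t² − 1| ≤ 4|t + 1|, which is < ε once |t + 1| < ε/4.
Take δ = min(2, ε/4). If 0 < |t + 1| < δ then both bounds hold and |t² − 1| ≤ 4|t + 1| < 4·(ε/4) = ε.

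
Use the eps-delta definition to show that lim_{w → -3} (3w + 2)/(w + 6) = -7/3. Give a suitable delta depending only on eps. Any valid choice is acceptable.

Fix eps > 0. We want delta > 0 with 0 < |w + 3| < delta ⇒ |(3w + 2)/(w + 6) + 7/3| < eps.
Combining over a common denominator, (3w + 2)/(w + 6) + 7/3 = [(3w + 2)·3 − (-7)·(w + 6)] / [3·(w + 6)] = 16(w + 3) / (3(w + 6)).
So |(3w + 2)/(w + 6) + 7/3| = 16|w + 3| / (3·|w + 6|).
Require delta ≤ 3/2, so |w + 6| ≥ |3| − |w + 3| > 3 − 3/2 = 3/2.
Hence |(3w + 2)/(w + 6) + 7/3| < 16|w + 3|/(3·(3/2)) = (32/9)|w + 3|, which is < eps once |w + 3| < (9/32)eps.
Take delta = min(3/2, (9/32)eps). Then 0 < |w + 3| < delta forces both bounds, so |(3w + 2)/(w + 6) + 7/3| < eps.

delta = min(3/2, (9/32)eps)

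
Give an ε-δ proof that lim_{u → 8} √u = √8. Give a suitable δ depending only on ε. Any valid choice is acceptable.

δ = min(8, √8·ε)

Suppose ε > 0. We want δ > 0 such that 0 < |u − 8| < δ implies |√u − √8| < ε.
Multiplying by the conjugate, |√u − √8| = |u − 8|/(√u + √8).
Restrict δ ≤ 8 so that |u − 8| < 8 forces u > 0, and then √u + √8 > √8.
Hence |√u − √8| < |u − 8|/√8, which is < ε once |u − 8| < √8·ε.
Take δ = min(8, √8·ε). If 0 < |u − 8| < δ then u > 0 and |√u − √8| < |u − 8|/√8 < ε.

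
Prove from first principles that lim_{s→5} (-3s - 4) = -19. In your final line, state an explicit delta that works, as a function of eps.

delta = eps/3

Fix eps > 0. We need delta > 0 so that 0 < |s − 5| < delta implies |(-3s - 4) + 19| < eps.
Since (-3s - 4) + 19 = -3(s − 5), we have |(-3s - 4) + 19| = 3|s − 5|.
Thus it suffices that |s − 5| < eps/3.
Take delta = eps/3. If 0 < |s − 5| < delta then |(-3s - 4) + 19| = 3|s − 5| < 3·(eps/3) = eps.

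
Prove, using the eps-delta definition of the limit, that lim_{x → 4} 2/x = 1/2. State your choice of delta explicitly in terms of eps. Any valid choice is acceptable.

Suppose eps > 0. We seek delta > 0 such that 0 < |x − 4| < delta implies |2/x − (1/2)| < eps.
|2/x − (1/2)| = 2·|4 − x|/(4·|x|) = 2|x − 4|/(4|x|).
Restrict delta ≤ 2. Then |x − 4| < 2 gives |x| > 2, so 4|x| > 8.
Then |2/x − (1/2)| < 2|x − 4|/8, which is < eps when |x − 4| < 4eps.
Take delta = min(2, 4eps). Then 0 < |x − 4| < delta gives both |x − 4| < 2 and |x − 4| < 4eps, so |2/x − (1/2)| < eps.

delta = min(2, 4eps)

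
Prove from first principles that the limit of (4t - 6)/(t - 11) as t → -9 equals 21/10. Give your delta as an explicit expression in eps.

delta = min(10, (100/19)eps)

Suppose eps > 0. We want delta > 0 with 0 < |t + 9| < delta ⇒ |(4t - 6)/(t - 11) − (21/10)| < eps.
Combining over a common denominator, (4t - 6)/(t - 11) − (21/10) = [(4t - 6)·(-20) − (-42)·(t - 11)] / [(-20)·(t - 11)] = -38(t + 9) / ((-20)(t - 11)).
So |(4t - 6)/(t - 11) − (21/10)| = 38|t + 9| / (20·|t − 11|).
Restrict delta ≤ 10. Then |t + 9| < 10 gives |t − 11| = |(t + 9) + (-20)| ≥ 20 − 10 = 10.
Hence |(4t - 6)/(t - 11) − (21/10)| < 38|t + 9|/(20·10) = (19/100)|t + 9|, which is < eps once |t + 9| < (100/19)eps.
Take delta = min(10, (100/19)eps). Then 0 < |t + 9| < delta forces both bounds, so |(4t - 6)/(t - 11) − (21/10)| < eps.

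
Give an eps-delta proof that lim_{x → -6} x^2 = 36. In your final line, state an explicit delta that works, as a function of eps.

delta = min(1, eps/13)

Fix eps > 0. We seek delta > 0 with 0 < |x + 6| < delta ⇒ |x^2 − 36| < eps.
Factor: x^2 − 36 = (x + 6)(x - 6), so |x^2 − 36| = |x + 6|·|x - 6|.
Restrict delta ≤ 1. Then |x + 6| < 1 gives |x| < 7, so by the triangle inequality |x - 6| ≤ 7 + 6 = 13.
Hence |x^2 − 36| ≤ 13|x + 6|, which is < eps once |x + 6| < eps/13.
Take delta = min(1, eps/13). If 0 < |x + 6| < delta then both bounds hold and |x^2 − 36| ≤ 13|x + 6| < 13·(eps/13) = eps.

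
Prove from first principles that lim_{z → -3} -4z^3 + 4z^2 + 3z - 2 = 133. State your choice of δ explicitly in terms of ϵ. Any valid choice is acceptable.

Let ϵ > 0 be given. We want δ > 0 such that 0 < |z + 3| < δ implies |(-4z^3 + 4z^2 + 3z - 2) − 133| < ϵ.
(-4z^3 + 4z^2 + 3z - 2) − 133 = -4z^3 + 4z^2 + 3z - 135 = (z + 3)(-4z^2 + 16z - 45).
So |(-4z^3 + 4z^2 + 3z - 2) − 133| = |z + 3|·|-4z^2 + 16z - 45|.
Require δ ≤ 1. Then |z + 3| < 1 gives |z| < 4, and by the triangle inequality |-4z^2 + 16z - 45| ≤ 4·4^2 + 16·4 + 45 = 173.
Hence |(-4z^3 + 4z^2 + 3z - 2) − 133| ≤ 173|z + 3| < ϵ provided |z + 3| < ϵ/173.
Choosing δ = min(1, ϵ/173) ensures both conditions, hence |(-4z^3 + 4z^2 + 3z - 2) − 133| < ϵ.

δ = min(1, ϵ/173)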